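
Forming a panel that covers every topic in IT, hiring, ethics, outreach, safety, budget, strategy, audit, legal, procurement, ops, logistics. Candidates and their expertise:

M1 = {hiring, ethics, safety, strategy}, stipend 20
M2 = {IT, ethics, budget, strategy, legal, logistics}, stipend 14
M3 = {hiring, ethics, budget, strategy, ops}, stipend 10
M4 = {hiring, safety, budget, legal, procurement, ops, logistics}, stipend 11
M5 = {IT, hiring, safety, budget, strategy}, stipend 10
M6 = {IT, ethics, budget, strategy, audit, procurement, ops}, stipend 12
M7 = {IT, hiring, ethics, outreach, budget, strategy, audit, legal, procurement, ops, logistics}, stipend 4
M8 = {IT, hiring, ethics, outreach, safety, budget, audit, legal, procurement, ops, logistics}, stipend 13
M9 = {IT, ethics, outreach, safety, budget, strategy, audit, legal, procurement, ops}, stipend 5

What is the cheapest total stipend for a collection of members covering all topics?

M7, M9 cover every topic at stipend 4 + 5 = 9.
Any cover uses at least 2 members; among all covering selections none totals below 9.

9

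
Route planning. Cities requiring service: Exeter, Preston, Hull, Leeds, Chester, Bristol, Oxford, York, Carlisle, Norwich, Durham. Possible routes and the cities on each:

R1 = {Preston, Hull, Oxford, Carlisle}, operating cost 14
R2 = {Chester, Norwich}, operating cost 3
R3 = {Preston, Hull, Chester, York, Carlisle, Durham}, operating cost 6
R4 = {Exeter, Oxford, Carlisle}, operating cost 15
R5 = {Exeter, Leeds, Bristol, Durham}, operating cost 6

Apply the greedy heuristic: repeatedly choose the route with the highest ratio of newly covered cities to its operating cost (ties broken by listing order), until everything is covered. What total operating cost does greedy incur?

Pick 1: R3 adds 6 new (Preston, Hull, Chester, York, Carlisle, Durham) at operating cost 6 (ratio 6/6).
Pick 2: R5 adds 3 new (Exeter, Leeds, Bristol) at operating cost 6 (ratio 3/6).
Pick 3: R2 adds 1 new (Norwich) at operating cost 3 (ratio 1/3).
Pick 4: R1 adds 1 new (Oxford) at operating cost 14 (ratio 1/14).
Greedy total operating cost: 6 + 6 + 3 + 14 = 29.

29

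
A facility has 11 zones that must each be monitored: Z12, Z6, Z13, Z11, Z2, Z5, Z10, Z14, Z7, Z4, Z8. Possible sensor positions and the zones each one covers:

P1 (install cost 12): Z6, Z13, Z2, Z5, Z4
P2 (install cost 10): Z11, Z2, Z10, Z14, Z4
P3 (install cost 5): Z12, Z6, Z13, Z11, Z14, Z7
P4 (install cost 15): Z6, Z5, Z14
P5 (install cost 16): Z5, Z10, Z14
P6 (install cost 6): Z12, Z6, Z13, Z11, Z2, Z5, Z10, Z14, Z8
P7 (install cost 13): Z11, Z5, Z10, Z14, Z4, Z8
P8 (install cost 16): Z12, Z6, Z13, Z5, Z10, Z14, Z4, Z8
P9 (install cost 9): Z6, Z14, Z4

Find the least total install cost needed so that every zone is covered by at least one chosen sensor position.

20

P3, P6, P9 cover every zone at install cost 5 + 6 + 9 = 20.
Any cover uses at least 3 sensor positions; among all covering selections none totals below 20.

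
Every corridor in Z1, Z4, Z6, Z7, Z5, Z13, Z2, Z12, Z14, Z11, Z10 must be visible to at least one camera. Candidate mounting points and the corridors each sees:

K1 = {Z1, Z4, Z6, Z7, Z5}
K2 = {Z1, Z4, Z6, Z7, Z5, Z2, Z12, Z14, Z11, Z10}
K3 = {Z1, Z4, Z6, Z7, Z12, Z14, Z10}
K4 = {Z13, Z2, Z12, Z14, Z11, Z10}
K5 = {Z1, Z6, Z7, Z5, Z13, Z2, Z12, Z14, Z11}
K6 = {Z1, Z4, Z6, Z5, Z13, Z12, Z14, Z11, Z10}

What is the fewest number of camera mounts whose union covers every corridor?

K1, K4 together cover {Z1, Z4, Z6, Z7, Z5, Z13, Z2, Z12, Z14, Z11, Z10} — every corridor.
No single camera mount contains all 11 corridors, so 2 is optimal.

2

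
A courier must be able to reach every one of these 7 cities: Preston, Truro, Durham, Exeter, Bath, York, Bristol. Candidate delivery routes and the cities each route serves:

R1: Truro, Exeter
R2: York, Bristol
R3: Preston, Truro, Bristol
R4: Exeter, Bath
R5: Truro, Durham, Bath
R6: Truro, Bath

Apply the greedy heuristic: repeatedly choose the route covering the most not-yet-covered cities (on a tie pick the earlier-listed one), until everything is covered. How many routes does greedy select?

Pick 1: R3 covers 3 new cities (Preston, Truro, Bristol).
Pick 2: R4 covers 2 new cities (Exeter, Bath).
Pick 3: R2 covers 1 new cities (York).
Pick 4: R5 covers 1 new cities (Durham).
Greedy uses 4 routes.

4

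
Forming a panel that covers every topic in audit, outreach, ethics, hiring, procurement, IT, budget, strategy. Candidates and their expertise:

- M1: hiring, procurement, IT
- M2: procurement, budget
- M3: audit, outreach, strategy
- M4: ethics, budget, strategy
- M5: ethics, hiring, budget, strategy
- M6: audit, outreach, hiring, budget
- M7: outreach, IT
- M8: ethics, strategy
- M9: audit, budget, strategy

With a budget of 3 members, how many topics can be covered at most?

8

Choosing M1, M3, M4 covers {audit, outreach, ethics, hiring, procurement, IT, budget, strategy} — 8 topics.
That is all 8 topics.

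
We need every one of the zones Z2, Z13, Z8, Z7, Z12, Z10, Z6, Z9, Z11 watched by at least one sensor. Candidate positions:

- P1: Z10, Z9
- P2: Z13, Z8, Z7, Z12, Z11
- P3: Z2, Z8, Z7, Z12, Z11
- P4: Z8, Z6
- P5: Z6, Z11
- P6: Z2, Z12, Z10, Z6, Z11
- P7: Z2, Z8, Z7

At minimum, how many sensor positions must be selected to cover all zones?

P1, P2, P6 together cover {Z2, Z13, Z8, Z7, Z12, Z10, Z6, Z9, Z11} — every zone.
No 2 of the 7 sensor positions cover everything (all 21 pairs fall short), so 3 is minimum.

3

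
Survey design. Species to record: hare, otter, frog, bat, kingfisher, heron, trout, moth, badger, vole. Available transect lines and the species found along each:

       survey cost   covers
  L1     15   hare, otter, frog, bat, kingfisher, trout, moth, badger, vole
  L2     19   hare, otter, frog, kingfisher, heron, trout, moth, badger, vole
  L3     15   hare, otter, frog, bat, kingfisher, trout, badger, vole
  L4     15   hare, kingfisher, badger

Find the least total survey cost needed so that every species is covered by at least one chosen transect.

34

L1, L2 cover every species at survey cost 15 + 19 = 34.
Any cover uses at least 2 transects; among all covering selections none totals below 34.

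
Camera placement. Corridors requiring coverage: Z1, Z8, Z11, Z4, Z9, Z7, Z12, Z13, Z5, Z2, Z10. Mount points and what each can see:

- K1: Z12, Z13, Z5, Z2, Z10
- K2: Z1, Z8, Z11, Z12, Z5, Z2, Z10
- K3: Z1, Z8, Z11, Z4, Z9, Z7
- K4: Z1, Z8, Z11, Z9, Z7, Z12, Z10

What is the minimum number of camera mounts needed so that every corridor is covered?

K1, K3 together cover {Z1, Z8, Z11, Z4, Z9, Z7, Z12, Z13, Z5, Z2, Z10} — every corridor.
No single camera mount contains all 11 corridors, so 2 is optimal.
Greedy (largest uncovered first) would take K2, K3, K1 — 3 camera mounts — but 2 suffice.

2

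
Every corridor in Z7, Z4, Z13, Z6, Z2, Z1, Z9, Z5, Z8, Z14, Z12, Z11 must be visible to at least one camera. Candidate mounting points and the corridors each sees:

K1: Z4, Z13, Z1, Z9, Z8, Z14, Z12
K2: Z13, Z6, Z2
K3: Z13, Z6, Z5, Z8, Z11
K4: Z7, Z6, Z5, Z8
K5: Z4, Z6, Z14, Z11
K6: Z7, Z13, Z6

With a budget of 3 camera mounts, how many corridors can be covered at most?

Choosing K1, K2, K3 covers {Z4, Z13, Z6, Z2, Z1, Z9, Z5, Z8, Z14, Z12, Z11} — 11 corridors.
No choice of 3 camera mounts does better; here Z7 is left uncovered.

11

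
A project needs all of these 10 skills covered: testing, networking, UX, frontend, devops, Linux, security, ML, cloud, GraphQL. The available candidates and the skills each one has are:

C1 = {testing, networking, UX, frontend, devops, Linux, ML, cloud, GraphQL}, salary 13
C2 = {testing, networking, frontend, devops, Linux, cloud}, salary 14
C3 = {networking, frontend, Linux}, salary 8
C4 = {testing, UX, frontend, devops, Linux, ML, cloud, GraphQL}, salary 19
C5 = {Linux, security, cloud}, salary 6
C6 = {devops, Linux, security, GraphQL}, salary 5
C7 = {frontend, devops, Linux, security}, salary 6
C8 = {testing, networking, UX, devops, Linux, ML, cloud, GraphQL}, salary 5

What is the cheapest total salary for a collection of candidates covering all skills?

11

C7, C8 cover every skill at salary 6 + 5 = 11.
Any cover uses at least 2 candidates; among all covering selections none totals below 11.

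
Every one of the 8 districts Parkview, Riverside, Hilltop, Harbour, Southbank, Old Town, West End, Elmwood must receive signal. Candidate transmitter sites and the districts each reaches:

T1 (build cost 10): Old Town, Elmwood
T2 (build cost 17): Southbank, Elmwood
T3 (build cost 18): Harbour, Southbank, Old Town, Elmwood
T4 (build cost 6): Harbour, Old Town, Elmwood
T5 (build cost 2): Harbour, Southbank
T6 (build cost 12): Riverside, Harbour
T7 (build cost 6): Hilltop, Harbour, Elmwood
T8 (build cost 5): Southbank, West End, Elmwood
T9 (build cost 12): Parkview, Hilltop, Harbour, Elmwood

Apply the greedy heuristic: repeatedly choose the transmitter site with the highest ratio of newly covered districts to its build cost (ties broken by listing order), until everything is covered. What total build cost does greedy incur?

43

Pick 1: T5 adds 2 new (Harbour, Southbank) at build cost 2 (ratio 2/2).
Pick 2: T8 adds 2 new (West End, Elmwood) at build cost 5 (ratio 2/5).
Pick 3: T4 adds 1 new (Old Town) at build cost 6 (ratio 1/6).
Pick 4: T7 adds 1 new (Hilltop) at build cost 6 (ratio 1/6).
Pick 5: T6 adds 1 new (Riverside) at build cost 12 (ratio 1/12).
Pick 6: T9 adds 1 new (Parkview) at build cost 12 (ratio 1/12).
Greedy total build cost: 2 + 5 + 6 + 6 + 12 + 12 = 43. (The true optimum is 35, so greedy overshoots here.)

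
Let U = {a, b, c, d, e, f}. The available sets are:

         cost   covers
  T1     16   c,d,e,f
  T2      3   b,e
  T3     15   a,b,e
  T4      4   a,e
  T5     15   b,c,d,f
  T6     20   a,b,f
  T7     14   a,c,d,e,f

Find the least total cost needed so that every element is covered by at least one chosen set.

T2, T7 cover every element at cost 3 + 14 = 17.
Any cover uses at least 2 sets; among all covering selections none totals below 17.

17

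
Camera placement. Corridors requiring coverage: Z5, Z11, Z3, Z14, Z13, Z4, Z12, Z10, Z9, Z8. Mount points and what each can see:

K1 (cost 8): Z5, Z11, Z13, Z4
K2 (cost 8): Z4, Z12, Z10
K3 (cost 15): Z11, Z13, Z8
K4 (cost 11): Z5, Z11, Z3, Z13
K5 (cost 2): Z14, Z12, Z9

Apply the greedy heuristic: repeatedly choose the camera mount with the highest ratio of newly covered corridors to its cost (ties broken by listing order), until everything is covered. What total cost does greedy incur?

Pick 1: K5 adds 3 new (Z14, Z12, Z9) at cost 2 (ratio 3/2).
Pick 2: K1 adds 4 new (Z5, Z11, Z13, Z4) at cost 8 (ratio 4/8).
Pick 3: K2 adds 1 new (Z10) at cost 8 (ratio 1/8).
Pick 4: K4 adds 1 new (Z3) at cost 11 (ratio 1/11).
Pick 5: K3 adds 1 new (Z8) at cost 15 (ratio 1/15).
Greedy total cost: 2 + 8 + 8 + 11 + 15 = 44. (The true optimum is 36, so greedy overshoots here.)

44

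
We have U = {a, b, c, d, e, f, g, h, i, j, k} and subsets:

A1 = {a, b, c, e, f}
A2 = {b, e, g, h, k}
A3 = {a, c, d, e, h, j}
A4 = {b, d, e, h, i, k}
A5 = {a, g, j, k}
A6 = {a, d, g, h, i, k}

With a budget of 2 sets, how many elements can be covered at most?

10

Choosing A1, A6 covers {a, b, c, d, e, f, g, h, i, k} — 10 elements.
No choice of 2 sets does better; here j is left uncovered.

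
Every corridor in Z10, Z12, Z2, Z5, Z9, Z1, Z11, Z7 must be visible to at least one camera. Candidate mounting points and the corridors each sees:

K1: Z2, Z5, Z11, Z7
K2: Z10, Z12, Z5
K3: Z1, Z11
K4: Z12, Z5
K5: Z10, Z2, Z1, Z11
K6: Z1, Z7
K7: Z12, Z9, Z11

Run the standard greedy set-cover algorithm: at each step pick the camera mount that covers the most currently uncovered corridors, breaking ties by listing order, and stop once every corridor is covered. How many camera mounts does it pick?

4

Pick 1: K1 covers 4 new corridors (Z2, Z5, Z11, Z7).
Pick 2: K2 covers 2 new corridors (Z10, Z12).
Pick 3: K3 covers 1 new corridors (Z1).
Pick 4: K7 covers 1 new corridors (Z9).
Greedy uses 4 camera mounts. (The true minimum is 3.)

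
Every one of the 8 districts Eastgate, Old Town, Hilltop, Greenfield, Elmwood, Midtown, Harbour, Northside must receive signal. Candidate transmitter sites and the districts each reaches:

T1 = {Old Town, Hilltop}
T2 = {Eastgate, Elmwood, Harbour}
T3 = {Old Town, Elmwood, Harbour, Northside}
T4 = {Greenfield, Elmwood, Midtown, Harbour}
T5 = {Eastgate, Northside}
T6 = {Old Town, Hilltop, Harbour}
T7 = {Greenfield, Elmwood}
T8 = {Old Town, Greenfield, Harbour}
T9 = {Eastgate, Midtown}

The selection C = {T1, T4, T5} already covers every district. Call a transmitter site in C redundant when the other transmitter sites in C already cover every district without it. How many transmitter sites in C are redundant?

0

Drop T1: Old Town, Hilltop uncovered — not redundant.
Drop T4: Greenfield, Elmwood, Midtown, Harbour uncovered — not redundant.
Drop T5: Eastgate, Northside uncovered — not redundant.
None of the transmitter sites in C is redundant.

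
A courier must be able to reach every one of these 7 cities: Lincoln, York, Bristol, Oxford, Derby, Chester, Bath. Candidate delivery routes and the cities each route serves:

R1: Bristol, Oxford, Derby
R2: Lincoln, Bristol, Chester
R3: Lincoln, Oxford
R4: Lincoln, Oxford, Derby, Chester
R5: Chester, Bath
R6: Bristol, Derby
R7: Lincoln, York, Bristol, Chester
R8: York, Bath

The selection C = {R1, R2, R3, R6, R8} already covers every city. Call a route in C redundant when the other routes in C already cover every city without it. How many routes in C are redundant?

Drop R1: the rest still cover every city — redundant.
Drop R2: Chester uncovered — not redundant.
Drop R3: the rest still cover every city — redundant.
Drop R6: the rest still cover every city — redundant.
Drop R8: York, Bath uncovered — not redundant.
3 redundant: R1, R3, R6.

3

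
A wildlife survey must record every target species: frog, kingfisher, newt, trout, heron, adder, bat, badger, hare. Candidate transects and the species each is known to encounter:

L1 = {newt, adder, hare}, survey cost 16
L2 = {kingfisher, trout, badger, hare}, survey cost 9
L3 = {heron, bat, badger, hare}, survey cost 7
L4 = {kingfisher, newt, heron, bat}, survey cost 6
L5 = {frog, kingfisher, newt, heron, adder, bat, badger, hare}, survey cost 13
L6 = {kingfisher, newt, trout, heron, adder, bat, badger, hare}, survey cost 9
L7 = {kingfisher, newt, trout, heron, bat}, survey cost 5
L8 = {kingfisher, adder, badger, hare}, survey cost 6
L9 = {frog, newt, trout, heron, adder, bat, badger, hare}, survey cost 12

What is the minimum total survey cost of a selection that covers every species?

17

L7, L9 cover every species at survey cost 5 + 12 = 17.
Any cover uses at least 2 transects; among all covering selections none totals below 17.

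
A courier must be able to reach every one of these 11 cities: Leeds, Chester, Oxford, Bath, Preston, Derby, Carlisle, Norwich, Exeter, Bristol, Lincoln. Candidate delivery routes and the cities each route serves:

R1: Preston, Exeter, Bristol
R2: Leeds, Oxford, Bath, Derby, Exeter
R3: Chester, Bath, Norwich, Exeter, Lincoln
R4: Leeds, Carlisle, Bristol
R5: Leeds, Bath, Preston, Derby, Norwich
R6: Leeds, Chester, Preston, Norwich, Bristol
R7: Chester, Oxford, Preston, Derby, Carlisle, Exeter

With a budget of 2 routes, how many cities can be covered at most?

9

Choosing R2, R6 covers {Leeds, Chester, Oxford, Bath, Preston, Derby, Norwich, Exeter, Bristol} — 9 cities.
No choice of 2 routes does better; here Carlisle, Lincoln are left uncovered.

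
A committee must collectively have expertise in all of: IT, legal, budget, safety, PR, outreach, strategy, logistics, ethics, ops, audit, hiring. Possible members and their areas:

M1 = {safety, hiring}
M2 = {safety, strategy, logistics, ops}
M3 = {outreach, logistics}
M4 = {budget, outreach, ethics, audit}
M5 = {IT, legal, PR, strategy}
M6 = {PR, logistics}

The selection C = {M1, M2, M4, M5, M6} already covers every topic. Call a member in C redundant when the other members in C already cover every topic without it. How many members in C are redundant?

Drop M1: hiring uncovered — not redundant.
Drop M2: ops uncovered — not redundant.
Drop M4: budget, outreach, ethics, audit uncovered — not redundant.
Drop M5: IT, legal uncovered — not redundant.
Drop M6: the rest still cover every topic — redundant.
1 redundant: M6.

1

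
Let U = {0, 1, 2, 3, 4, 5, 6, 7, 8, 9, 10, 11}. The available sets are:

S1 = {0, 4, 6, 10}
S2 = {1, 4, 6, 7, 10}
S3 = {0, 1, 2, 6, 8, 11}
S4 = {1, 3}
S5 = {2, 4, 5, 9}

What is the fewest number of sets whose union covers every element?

4

S2, S3, S4, S5 together cover {0, 1, 2, 3, 4, 5, 6, 7, 8, 9, 10, 11} — every element.
No 3 of the 5 sets cover everything (all 10 triples fall short), so 4 is minimum.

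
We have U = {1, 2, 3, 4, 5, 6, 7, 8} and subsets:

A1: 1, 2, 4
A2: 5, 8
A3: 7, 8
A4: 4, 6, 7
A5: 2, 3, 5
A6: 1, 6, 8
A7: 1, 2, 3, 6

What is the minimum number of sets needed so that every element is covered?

3

A2, A4, A7 together cover {1, 2, 3, 4, 5, 6, 7, 8} — every element.
No 2 of the 7 sets cover everything (all 21 pairs fall short), so 3 is minimum.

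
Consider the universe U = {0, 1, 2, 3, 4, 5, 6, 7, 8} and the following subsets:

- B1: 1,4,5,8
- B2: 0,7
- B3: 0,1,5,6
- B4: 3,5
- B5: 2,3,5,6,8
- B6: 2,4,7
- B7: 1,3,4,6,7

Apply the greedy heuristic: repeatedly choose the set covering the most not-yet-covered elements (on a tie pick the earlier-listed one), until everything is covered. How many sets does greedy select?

Pick 1: B5 covers 5 new elements (2, 3, 5, 6, 8).
Pick 2: B7 covers 3 new elements (1, 4, 7).
Pick 3: B2 covers 1 new elements (0).
Greedy uses 3 sets.

3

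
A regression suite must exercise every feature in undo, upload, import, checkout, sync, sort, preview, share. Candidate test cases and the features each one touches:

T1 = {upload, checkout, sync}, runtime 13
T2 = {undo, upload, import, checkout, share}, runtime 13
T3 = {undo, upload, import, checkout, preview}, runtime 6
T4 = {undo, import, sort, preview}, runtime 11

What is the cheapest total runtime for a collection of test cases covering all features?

37

T1, T2, T4 cover every feature at runtime 13 + 13 + 11 = 37.
Any cover uses at least 3 test cases; among all covering selections none totals below 37.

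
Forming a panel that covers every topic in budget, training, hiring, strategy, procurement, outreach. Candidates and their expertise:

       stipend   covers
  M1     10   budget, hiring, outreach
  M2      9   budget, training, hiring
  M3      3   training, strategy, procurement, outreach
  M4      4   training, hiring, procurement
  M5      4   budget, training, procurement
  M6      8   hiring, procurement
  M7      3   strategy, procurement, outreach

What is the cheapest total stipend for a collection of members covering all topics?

11

M3, M4, M5 cover every topic at stipend 3 + 4 + 4 = 11.
Any cover uses at least 2 members; among all covering selections none totals below 11.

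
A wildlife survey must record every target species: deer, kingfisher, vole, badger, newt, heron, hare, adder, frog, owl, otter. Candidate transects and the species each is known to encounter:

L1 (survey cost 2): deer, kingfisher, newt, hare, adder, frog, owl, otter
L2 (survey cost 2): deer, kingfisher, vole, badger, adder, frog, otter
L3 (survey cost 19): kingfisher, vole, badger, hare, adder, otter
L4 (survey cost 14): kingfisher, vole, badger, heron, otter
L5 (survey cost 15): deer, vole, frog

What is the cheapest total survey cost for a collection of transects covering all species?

L1, L4 cover every species at survey cost 2 + 14 = 16.
Any cover uses at least 2 transects; among all covering selections none totals below 16.
Greedy by coverage-per-survey cost would pick L1, L2, L4 for 18 — worse than the optimum 16.

16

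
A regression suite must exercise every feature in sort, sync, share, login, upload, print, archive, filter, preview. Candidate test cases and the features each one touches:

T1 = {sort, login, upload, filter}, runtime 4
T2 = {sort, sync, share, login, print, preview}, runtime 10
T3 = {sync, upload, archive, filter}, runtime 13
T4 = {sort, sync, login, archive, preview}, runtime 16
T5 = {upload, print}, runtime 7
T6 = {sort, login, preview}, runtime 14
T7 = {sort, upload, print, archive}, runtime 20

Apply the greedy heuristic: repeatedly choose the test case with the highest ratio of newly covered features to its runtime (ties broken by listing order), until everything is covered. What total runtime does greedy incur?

27

Pick 1: T1 adds 4 new (sort, login, upload, filter) at runtime 4 (ratio 4/4).
Pick 2: T2 adds 4 new (sync, share, print, preview) at runtime 10 (ratio 4/10).
Pick 3: T3 adds 1 new (archive) at runtime 13 (ratio 1/13).
Greedy total runtime: 4 + 10 + 13 = 27. (The true optimum is 23, so greedy overshoots here.)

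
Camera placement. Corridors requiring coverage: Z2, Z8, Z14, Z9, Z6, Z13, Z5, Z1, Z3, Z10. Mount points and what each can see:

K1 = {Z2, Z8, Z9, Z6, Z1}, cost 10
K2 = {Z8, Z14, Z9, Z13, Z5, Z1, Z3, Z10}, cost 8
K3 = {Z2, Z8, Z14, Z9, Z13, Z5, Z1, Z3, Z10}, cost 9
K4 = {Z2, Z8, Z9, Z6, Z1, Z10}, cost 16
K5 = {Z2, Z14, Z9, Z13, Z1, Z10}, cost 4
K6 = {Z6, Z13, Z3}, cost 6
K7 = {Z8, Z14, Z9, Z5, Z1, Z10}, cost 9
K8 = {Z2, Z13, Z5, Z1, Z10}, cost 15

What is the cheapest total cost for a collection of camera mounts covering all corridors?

K3, K6 cover every corridor at cost 9 + 6 = 15.
Any cover uses at least 2 camera mounts; among all covering selections none totals below 15.

15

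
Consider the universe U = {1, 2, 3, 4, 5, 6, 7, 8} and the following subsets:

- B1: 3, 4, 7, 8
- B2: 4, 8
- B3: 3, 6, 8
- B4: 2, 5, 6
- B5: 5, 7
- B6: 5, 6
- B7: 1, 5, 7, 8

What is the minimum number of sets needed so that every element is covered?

B1, B4, B7 together cover {1, 2, 3, 4, 5, 6, 7, 8} — every element.
No 2 of the 7 sets cover everything (all 21 pairs fall short), so 3 is minimum.

3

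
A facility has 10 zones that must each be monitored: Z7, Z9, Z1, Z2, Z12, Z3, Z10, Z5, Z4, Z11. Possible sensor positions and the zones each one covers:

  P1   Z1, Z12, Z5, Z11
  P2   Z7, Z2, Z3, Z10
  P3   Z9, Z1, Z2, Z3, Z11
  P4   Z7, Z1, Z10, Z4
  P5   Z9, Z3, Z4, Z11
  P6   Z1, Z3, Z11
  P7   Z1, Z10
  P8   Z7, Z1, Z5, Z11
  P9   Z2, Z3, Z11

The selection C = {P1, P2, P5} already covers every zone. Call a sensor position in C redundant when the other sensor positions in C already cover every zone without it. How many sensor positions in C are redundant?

Drop P1: Z1, Z12, Z5 uncovered — not redundant.
Drop P2: Z7, Z2, Z10 uncovered — not redundant.
Drop P5: Z9, Z4 uncovered — not redundant.
None of the sensor positions in C is redundant.

0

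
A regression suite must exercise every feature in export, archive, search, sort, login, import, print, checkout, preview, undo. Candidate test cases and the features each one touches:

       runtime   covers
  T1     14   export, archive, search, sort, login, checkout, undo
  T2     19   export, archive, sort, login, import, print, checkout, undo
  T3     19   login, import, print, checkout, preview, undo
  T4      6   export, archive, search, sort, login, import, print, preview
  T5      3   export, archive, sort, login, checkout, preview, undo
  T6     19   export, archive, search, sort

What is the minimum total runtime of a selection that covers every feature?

T4, T5 cover every feature at runtime 6 + 3 = 9.
Any cover uses at least 2 test cases; among all covering selections none totals below 9.

9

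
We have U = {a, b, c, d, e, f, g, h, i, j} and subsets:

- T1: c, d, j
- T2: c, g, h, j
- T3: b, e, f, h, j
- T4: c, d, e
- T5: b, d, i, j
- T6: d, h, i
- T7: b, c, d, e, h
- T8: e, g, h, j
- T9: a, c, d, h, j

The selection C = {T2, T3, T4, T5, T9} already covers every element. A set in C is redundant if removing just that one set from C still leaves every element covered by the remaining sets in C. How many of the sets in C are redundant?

1

Drop T2: g uncovered — not redundant.
Drop T3: f uncovered — not redundant.
Drop T4: the rest still cover every element — redundant.
Drop T5: i uncovered — not redundant.
Drop T9: a uncovered — not redundant.
1 redundant: T4.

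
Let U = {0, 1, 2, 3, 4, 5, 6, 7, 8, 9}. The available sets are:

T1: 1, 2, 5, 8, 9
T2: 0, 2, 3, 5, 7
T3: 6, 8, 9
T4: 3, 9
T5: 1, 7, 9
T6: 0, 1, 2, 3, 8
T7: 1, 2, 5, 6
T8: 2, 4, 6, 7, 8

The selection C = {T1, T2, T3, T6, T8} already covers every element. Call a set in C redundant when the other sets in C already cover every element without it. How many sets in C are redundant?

4

Drop T1: the rest still cover every element — redundant.
Drop T2: the rest still cover every element — redundant.
Drop T3: the rest still cover every element — redundant.
Drop T6: the rest still cover every element — redundant.
Drop T8: 4 uncovered — not redundant.
4 redundant: T1, T2, T3, T6.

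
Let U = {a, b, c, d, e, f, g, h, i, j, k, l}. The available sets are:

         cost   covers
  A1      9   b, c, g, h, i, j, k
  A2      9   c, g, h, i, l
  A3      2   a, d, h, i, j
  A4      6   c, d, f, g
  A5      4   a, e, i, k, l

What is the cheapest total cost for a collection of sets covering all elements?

A1, A4, A5 cover every element at cost 9 + 6 + 4 = 19.
Any cover uses at least 3 sets; among all covering selections none totals below 19.

19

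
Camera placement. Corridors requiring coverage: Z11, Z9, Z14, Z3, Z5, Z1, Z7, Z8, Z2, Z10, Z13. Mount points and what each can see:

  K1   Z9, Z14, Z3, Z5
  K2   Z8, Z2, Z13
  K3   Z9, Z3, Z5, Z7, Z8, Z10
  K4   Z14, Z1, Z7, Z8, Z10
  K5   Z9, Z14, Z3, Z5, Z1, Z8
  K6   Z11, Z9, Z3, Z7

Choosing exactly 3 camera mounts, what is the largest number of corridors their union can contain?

Choosing K1, K2, K4 covers {Z9, Z14, Z3, Z5, Z1, Z7, Z8, Z2, Z10, Z13} — 10 corridors.
No choice of 3 camera mounts does better; here Z11 is left uncovered.

10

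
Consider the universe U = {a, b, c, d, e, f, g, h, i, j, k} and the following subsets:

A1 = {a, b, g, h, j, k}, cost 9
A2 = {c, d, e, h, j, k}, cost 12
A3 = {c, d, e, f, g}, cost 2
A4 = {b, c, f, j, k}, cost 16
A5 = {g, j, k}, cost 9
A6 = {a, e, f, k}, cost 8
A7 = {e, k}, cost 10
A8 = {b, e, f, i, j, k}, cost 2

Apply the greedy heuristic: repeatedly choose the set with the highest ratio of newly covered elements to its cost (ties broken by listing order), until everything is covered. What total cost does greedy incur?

Pick 1: A8 adds 6 new (b, e, f, i, j, k) at cost 2 (ratio 6/2).
Pick 2: A3 adds 3 new (c, d, g) at cost 2 (ratio 3/2).
Pick 3: A1 adds 2 new (a, h) at cost 9 (ratio 2/9).
Greedy total cost: 2 + 2 + 9 = 13.

13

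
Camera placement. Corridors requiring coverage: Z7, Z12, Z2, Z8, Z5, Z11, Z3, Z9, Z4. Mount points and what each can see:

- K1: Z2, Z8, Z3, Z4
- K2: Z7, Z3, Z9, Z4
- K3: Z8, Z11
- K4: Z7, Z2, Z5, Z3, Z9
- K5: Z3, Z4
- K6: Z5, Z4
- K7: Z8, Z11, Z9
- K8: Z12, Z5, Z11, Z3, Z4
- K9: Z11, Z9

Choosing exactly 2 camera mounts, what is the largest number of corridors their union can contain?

Choosing K4, K8 covers {Z7, Z12, Z2, Z5, Z11, Z3, Z9, Z4} — 8 corridors.
No choice of 2 camera mounts does better; here Z8 is left uncovered.

8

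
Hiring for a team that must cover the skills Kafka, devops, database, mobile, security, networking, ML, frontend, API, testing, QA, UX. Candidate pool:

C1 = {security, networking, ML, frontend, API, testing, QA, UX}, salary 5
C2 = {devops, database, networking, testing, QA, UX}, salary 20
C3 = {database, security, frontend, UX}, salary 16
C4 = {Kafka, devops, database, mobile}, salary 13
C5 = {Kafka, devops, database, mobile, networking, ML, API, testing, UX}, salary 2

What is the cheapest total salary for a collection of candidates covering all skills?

7

C1, C5 cover every skill at salary 5 + 2 = 7.
Any cover uses at least 2 candidates; among all covering selections none totals below 7.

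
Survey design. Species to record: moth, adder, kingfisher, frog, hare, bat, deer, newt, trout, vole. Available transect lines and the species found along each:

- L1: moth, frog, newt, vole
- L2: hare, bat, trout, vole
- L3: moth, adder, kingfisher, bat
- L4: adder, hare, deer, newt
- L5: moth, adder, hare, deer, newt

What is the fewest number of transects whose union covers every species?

L1, L2, L3, L4 together cover {moth, adder, kingfisher, frog, hare, bat, deer, newt, trout, vole} — every species.
No 3 of the 5 transects cover everything (all 10 triples fall short), so 4 is minimum.

4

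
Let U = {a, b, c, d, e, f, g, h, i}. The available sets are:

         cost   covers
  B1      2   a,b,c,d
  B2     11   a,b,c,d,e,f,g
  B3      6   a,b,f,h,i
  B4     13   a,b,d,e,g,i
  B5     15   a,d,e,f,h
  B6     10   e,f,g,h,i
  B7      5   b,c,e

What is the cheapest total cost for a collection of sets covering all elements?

12

B1, B6 cover every element at cost 2 + 10 = 12.
Any cover uses at least 2 sets; among all covering selections none totals below 12.
Greedy by coverage-per-cost would pick B1, B3, B6 for 18 — worse than the optimum 12.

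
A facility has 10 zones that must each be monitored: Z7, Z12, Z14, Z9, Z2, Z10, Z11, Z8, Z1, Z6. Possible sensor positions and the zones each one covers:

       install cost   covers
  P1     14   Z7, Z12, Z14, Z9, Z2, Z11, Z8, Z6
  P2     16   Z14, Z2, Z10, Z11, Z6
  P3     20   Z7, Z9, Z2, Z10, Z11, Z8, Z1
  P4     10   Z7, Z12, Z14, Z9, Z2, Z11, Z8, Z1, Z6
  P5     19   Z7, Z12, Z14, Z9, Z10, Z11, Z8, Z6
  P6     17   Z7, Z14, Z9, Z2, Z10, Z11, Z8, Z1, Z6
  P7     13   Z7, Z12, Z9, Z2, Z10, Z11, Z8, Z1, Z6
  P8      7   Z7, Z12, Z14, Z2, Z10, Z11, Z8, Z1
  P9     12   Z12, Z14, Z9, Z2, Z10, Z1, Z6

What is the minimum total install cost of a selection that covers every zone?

17

P4, P8 cover every zone at install cost 10 + 7 = 17.
Any cover uses at least 2 sensor positions; among all covering selections none totals below 17.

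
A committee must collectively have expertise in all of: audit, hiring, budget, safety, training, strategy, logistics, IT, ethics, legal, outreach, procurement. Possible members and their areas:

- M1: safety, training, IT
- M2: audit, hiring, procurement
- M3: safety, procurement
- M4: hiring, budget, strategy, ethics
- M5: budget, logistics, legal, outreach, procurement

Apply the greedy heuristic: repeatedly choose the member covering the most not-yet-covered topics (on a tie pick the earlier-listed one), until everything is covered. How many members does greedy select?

Pick 1: M5 covers 5 new topics (budget, logistics, legal, outreach, procurement).
Pick 2: M1 covers 3 new topics (safety, training, IT).
Pick 3: M4 covers 3 new topics (hiring, strategy, ethics).
Pick 4: M2 covers 1 new topics (audit).
Greedy uses 4 members.

4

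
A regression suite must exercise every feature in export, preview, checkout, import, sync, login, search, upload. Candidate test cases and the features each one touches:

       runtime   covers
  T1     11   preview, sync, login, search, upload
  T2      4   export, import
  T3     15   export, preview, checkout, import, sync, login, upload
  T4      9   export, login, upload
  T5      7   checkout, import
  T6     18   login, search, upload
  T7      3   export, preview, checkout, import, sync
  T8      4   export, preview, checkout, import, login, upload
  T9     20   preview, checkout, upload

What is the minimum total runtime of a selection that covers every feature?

14

T1, T7 cover every feature at runtime 11 + 3 = 14.
Any cover uses at least 2 test cases; among all covering selections none totals below 14.
Greedy by coverage-per-runtime would pick T7, T8, T1 for 18 — worse than the optimum 14.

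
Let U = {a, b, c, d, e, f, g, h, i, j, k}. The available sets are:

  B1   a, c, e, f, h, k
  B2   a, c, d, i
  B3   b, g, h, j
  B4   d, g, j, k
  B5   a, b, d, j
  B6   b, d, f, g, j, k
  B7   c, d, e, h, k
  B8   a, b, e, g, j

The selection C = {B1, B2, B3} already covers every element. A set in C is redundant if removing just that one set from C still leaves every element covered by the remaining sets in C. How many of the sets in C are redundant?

Drop B1: e, f, k uncovered — not redundant.
Drop B2: d, i uncovered — not redundant.
Drop B3: b, g, j uncovered — not redundant.
None of the sets in C is redundant.

0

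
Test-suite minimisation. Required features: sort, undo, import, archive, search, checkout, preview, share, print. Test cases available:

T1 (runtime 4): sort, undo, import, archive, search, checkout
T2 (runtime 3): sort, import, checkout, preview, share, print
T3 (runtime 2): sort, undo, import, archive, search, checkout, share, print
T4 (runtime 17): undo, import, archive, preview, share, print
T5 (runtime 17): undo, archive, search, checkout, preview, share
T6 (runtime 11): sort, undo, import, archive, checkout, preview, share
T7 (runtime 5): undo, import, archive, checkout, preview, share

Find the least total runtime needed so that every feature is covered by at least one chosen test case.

T2, T3 cover every feature at runtime 3 + 2 = 5.
Any cover uses at least 2 test cases; among all covering selections none totals below 5.

5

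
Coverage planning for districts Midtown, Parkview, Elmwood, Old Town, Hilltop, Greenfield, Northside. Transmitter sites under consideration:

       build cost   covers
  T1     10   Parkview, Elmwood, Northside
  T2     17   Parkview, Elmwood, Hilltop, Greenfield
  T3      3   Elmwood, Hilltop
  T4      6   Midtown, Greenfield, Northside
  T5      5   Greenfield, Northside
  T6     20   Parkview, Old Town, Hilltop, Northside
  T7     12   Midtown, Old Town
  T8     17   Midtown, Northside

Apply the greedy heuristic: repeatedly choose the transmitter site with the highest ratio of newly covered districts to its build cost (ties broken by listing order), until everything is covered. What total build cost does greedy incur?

31

Pick 1: T3 adds 2 new (Elmwood, Hilltop) at build cost 3 (ratio 2/3).
Pick 2: T4 adds 3 new (Midtown, Greenfield, Northside) at build cost 6 (ratio 3/6).
Pick 3: T1 adds 1 new (Parkview) at build cost 10 (ratio 1/10).
Pick 4: T7 adds 1 new (Old Town) at build cost 12 (ratio 1/12).
Greedy total build cost: 3 + 6 + 10 + 12 = 31. (The true optimum is 29, so greedy overshoots here.)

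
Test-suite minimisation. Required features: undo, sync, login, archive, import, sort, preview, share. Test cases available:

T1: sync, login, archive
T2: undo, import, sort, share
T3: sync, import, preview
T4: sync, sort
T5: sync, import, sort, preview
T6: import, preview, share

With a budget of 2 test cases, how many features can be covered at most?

7

Choosing T1, T2 covers {undo, sync, login, archive, import, sort, share} — 7 features.
No choice of 2 test cases does better; here preview is left uncovered.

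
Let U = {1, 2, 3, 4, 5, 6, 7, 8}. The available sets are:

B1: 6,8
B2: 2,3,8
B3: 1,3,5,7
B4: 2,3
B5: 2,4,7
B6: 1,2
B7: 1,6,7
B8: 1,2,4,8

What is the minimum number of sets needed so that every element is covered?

3

B1, B3, B5 together cover {1, 2, 3, 4, 5, 6, 7, 8} — every element.
No 2 of the 8 sets cover everything (all 28 pairs fall short), so 3 is minimum.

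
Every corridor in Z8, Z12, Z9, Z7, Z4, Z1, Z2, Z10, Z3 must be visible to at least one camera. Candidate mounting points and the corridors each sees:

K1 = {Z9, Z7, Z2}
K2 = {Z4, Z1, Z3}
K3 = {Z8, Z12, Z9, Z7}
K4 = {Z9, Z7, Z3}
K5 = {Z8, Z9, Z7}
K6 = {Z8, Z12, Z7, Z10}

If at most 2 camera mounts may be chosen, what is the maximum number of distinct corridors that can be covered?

Choosing K2, K3 covers {Z8, Z12, Z9, Z7, Z4, Z1, Z3} — 7 corridors.
No choice of 2 camera mounts does better; here Z2, Z10 are left uncovered.

7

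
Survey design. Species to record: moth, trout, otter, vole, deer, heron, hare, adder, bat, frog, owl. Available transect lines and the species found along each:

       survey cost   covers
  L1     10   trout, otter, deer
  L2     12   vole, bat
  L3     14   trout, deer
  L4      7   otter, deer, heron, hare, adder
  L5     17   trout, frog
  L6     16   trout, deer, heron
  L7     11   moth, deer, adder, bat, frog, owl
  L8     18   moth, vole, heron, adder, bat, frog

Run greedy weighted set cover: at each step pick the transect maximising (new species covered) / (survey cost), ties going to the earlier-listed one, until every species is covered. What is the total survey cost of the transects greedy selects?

40

Pick 1: L4 adds 5 new (otter, deer, heron, hare, adder) at survey cost 7 (ratio 5/7).
Pick 2: L7 adds 4 new (moth, bat, frog, owl) at survey cost 11 (ratio 4/11).
Pick 3: L1 adds 1 new (trout) at survey cost 10 (ratio 1/10).
Pick 4: L2 adds 1 new (vole) at survey cost 12 (ratio 1/12).
Greedy total survey cost: 7 + 11 + 10 + 12 = 40.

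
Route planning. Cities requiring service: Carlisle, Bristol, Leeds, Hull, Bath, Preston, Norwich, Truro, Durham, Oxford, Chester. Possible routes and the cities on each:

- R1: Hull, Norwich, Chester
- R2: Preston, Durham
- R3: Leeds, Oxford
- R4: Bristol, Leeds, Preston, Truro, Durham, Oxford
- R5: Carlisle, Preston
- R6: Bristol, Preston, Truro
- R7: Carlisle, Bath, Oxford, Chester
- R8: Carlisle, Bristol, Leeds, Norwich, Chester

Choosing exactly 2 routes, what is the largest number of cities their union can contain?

Choosing R1, R4 covers {Bristol, Leeds, Hull, Preston, Norwich, Truro, Durham, Oxford, Chester} — 9 cities.
No choice of 2 routes does better; here Carlisle, Bath are left uncovered.

9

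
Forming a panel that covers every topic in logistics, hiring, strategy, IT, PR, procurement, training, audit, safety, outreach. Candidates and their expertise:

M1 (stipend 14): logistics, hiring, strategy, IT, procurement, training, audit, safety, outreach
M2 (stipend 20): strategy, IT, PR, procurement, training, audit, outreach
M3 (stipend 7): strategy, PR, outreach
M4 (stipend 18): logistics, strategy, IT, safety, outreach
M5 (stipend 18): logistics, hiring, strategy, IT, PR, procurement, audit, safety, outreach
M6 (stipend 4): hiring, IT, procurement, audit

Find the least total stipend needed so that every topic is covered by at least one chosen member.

21

M1, M3 cover every topic at stipend 14 + 7 = 21.
Any cover uses at least 2 members; among all covering selections none totals below 21.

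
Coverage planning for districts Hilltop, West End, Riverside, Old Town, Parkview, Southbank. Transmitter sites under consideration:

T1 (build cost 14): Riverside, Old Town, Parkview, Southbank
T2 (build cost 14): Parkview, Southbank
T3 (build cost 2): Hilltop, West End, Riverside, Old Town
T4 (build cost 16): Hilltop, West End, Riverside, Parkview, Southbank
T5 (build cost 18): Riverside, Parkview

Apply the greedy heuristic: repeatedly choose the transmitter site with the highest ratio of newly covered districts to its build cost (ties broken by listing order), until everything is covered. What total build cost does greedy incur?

Pick 1: T3 adds 4 new (Hilltop, West End, Riverside, Old Town) at build cost 2 (ratio 4/2).
Pick 2: T1 adds 2 new (Parkview, Southbank) at build cost 14 (ratio 2/14).
Greedy total build cost: 2 + 14 = 16.

16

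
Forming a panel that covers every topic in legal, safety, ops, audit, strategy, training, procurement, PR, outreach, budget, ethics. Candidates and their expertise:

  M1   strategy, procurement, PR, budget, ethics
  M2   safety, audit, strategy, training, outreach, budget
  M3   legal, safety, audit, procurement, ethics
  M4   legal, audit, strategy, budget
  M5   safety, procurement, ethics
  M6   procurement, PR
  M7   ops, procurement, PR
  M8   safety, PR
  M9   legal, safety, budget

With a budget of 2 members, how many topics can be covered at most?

9

Choosing M1, M2 covers {safety, audit, strategy, training, procurement, PR, outreach, budget, ethics} — 9 topics.
No choice of 2 members does better; here legal, ops are left uncovered.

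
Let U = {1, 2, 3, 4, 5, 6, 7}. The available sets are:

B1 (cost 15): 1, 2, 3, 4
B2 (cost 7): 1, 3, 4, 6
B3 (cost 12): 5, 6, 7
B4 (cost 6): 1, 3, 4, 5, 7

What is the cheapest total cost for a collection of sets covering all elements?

27

B1, B3 cover every element at cost 15 + 12 = 27.
Any cover uses at least 2 sets; among all covering selections none totals below 27.
Greedy by coverage-per-cost would pick B4, B2, B1 for 28 — worse than the optimum 27.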